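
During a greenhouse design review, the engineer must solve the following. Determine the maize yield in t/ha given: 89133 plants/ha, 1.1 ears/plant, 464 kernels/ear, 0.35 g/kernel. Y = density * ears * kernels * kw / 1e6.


Y = density * ears * kernels * kw
  = 89133 * 1.1 * 464 * 0.35 g/ha
  = 15922719.12 g/ha
  = 15922.72 kg/ha = 15.92 t/ha


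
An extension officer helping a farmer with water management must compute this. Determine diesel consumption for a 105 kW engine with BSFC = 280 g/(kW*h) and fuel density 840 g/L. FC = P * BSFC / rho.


FC = P * BSFC / rho_fuel
   = 105 * 280 / 840
   = 29400 / 840
   = 35 L/h


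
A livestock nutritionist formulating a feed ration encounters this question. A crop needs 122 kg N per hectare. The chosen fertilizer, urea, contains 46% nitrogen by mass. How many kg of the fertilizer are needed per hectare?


Rate = N_required / (N_content / 100)
     = 122 / (46 / 100)
     = 122 / 0.46
     = 265.22 kg/ha


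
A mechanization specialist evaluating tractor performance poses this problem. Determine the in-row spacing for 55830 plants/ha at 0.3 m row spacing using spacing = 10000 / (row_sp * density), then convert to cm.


spacing = 10000 / (row_sp * density)
        = 10000 / (0.3 * 55830)
        = 10000 / 16749
        = 0.59705 m = 59.71 cm


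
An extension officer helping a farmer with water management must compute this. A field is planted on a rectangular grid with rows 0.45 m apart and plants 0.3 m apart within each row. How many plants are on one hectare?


D = 10000 / (row_sp * plant_sp)
  = 10000 / (0.45 * 0.3)
  = 10000 / 0.1350
  = 74074.07 plants/ha


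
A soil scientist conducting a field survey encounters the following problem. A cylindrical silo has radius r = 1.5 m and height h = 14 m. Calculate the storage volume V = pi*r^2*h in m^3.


V = pi * r^2 * h
  = pi * 1.5^2 * 14
  = pi * 2.25 * 14
  = 98.96 m^3


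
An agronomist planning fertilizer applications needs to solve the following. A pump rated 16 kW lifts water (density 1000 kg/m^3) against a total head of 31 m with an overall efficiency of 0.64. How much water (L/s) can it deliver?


Q = (P * 1000 * eta) / (rho * g * H)
  = (16 * 1000 * 0.64) / (1000 * 9.81 * 31)
  = 10240 / 304110
  = 0.03367 m^3/s = 33.67 L/s


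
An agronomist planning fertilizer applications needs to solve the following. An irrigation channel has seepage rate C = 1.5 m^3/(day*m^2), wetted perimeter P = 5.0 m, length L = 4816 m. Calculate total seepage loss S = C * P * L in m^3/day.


S = C * P * L
  = 1.5 * 5.0 * 4816
  = 36120 m^3/day


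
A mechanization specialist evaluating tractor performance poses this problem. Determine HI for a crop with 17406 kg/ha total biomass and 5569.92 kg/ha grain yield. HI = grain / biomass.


HI = grain_yield / biomass
   = 5569.92 / 17406
   = 0.32


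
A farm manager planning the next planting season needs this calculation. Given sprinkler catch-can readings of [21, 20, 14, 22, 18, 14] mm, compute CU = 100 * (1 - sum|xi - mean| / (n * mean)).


xbar = 109 / 6 = 18.167
sum|xi - xbar| = 17
CU = 100 * (1 - 17 / (6 * 18.167))
   = 100 * (1 - 0.1560)
   = 84.40%


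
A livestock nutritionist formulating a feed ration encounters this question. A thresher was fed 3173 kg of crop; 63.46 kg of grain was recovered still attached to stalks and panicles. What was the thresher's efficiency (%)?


eta = (total - unthreshed) / total * 100
    = (3173 - 63.46) / 3173 * 100
    = 3109.54 / 3173 * 100
    = 98%


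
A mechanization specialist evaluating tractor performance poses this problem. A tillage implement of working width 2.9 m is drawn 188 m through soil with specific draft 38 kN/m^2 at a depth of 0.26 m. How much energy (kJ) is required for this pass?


E = k * d * w * L
  = 38 * 0.26 * 2.9 * 188
  = 5386.58 kJ


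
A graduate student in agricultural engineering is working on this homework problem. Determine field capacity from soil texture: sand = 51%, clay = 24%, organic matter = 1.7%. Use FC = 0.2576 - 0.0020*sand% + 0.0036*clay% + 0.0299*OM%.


FC = 0.2576 - 0.0020*51 + 0.0036*24 + 0.0299*1.7
   = 0.2576 - 0.1020 + 0.0864 + 0.0508
   = 0.2928


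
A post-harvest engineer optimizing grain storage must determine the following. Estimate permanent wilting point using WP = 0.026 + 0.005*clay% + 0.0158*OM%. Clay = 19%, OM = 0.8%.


WP = 0.026 + 0.005*19 + 0.0158*0.8
   = 0.026 + 0.0950 + 0.0126
   = 0.1336


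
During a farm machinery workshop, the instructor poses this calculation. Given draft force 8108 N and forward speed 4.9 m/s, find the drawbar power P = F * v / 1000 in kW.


P = F * v / 1000
  = 8108 * 4.9 / 1000
  = 39729.20 / 1000
  = 39.73 kW


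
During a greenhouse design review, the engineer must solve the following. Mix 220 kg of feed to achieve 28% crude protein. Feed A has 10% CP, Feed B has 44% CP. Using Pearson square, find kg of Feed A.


parts_A = CP_b - target = 44 - 28 = 16
parts_B = target - CP_a = 28 - 10 = 18
total_parts = 16 + 18 = 34
Feed A = 220 * 16 / 34 = 103.53 kg
Feed B = 220 * 18 / 34 = 116.47 kg

103.53 kg


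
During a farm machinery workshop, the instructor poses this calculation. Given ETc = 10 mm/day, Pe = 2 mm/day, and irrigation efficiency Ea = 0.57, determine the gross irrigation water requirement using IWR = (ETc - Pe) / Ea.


IWR = (ETc - Pe) / Ea
    = (10 - 2) / 0.57
    = 8 / 0.57
    = 14.04 mm/day


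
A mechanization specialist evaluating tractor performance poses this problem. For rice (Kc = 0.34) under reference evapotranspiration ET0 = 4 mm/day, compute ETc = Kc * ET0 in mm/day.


ETc = Kc * ET0
    = 0.34 * 4
    = 1.36 mm/day


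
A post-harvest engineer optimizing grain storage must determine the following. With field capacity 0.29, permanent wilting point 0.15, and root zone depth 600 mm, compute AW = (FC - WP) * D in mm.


AW = (FC - WP) * D
   = (0.29 - 0.15) * 600
   = 0.14 * 600
   = 84 mm


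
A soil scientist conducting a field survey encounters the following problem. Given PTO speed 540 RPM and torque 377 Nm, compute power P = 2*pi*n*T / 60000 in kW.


P = 2*pi*n*T / 60000
  = 2*pi * 540 * 377 / 60000
  = 1279130.86 / 60000
  = 21.32 kW


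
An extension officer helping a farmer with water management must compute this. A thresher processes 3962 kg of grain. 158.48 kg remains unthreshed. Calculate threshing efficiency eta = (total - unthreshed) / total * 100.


eta = (total - unthreshed) / total * 100
    = (3962 - 158.48) / 3962 * 100
    = 3803.52 / 3962 * 100
    = 96%


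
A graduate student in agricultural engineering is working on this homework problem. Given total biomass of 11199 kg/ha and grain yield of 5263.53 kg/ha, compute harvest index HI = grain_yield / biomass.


HI = grain_yield / biomass
   = 5263.53 / 11199
   = 0.47


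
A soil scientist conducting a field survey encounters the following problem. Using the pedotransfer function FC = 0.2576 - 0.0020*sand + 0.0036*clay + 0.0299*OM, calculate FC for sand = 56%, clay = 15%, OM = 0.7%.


FC = 0.2576 - 0.0020*56 + 0.0036*15 + 0.0299*0.7
   = 0.2576 - 0.1120 + 0.0540 + 0.0209
   = 0.2205


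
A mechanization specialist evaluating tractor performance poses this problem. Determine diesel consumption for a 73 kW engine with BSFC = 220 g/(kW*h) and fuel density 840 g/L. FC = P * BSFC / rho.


FC = P * BSFC / rho_fuel
   = 73 * 220 / 840
   = 16060 / 840
   = 19.12 L/h


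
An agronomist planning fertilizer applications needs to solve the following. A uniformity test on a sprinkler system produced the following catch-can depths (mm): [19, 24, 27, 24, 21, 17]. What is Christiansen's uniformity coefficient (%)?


xbar = 132 / 6 = 22
sum|xi - xbar| = 18
CU = 100 * (1 - 18 / (6 * 22))
   = 100 * (1 - 0.1364)
   = 86.36%


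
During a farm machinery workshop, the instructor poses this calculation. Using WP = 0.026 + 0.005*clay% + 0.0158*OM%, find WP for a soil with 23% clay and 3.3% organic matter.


WP = 0.026 + 0.005*23 + 0.0158*3.3
   = 0.026 + 0.1150 + 0.0521
   = 0.1931


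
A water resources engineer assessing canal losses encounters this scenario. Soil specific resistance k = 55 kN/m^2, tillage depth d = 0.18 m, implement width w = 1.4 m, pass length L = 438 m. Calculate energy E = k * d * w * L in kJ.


E = k * d * w * L
  = 55 * 0.18 * 1.4 * 438
  = 6070.68 kJ


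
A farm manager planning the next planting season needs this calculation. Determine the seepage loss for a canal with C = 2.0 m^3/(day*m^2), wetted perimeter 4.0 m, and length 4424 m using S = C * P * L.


S = C * P * L
  = 2.0 * 4.0 * 4424
  = 35392 m^3/day


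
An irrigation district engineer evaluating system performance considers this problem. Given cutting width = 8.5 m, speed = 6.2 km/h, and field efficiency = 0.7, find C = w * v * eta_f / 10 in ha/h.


C = w * v * eta_f / 10
  = 8.5 * 6.2 * 0.7 / 10
  = 36.89 / 10
  = 3.69 ha/h


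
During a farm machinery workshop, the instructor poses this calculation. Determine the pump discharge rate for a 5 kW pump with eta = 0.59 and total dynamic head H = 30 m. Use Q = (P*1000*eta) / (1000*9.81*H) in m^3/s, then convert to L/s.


Q = (P * 1000 * eta) / (rho * g * H)
  = (5 * 1000 * 0.59) / (1000 * 9.81 * 30)
  = 2950 / 294300
  = 0.01002 m^3/s = 10.02 L/s


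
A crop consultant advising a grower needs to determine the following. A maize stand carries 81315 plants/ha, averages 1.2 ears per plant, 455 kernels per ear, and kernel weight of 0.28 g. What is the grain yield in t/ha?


Y = density * ears * kernels * kw
  = 81315 * 1.2 * 455 * 0.28 g/ha
  = 12431437.20 g/ha
  = 12431.44 kg/ha = 12.43 t/ha


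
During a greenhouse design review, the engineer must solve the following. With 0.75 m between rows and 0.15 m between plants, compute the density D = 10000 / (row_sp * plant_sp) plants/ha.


D = 10000 / (row_sp * plant_sp)
  = 10000 / (0.75 * 0.15)
  = 10000 / 0.1125
  = 88888.89 plants/ha


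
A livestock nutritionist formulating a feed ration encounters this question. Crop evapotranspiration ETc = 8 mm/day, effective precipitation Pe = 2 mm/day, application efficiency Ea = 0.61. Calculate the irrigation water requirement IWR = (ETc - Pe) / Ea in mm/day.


IWR = (ETc - Pe) / Ea
    = (8 - 2) / 0.61
    = 6 / 0.61
    = 9.84 mm/day


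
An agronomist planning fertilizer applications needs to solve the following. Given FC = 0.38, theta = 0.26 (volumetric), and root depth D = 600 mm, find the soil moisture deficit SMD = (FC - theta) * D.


SMD = (FC - theta) * D
    = (0.38 - 0.26) * 600
    = 0.120 * 600
    = 72 mm


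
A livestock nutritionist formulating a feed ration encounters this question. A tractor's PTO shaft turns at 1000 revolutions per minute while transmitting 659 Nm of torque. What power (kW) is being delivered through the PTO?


P = 2*pi*n*T / 60000
  = 2*pi * 1000 * 659 / 60000
  = 4140619.12 / 60000
  = 69.01 kW


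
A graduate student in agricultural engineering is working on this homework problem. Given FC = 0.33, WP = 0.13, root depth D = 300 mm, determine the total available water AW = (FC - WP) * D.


AW = (FC - WP) * D
   = (0.33 - 0.13) * 300
   = 0.20 * 300
   = 60 mm


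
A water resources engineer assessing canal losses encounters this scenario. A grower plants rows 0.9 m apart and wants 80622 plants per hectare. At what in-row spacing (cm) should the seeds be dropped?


spacing = 10000 / (row_sp * density)
        = 10000 / (0.9 * 80622)
        = 10000 / 72559.80
        = 0.13782 m = 13.78 cm


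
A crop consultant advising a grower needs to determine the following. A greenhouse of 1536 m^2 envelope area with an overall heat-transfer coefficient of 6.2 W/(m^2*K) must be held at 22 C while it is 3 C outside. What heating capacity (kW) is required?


dT = 22 - (3) = 19 K
Q = U * A * dT
  = 6.2 * 1536 * 19
  = 180940.80 W = 180.94 kW


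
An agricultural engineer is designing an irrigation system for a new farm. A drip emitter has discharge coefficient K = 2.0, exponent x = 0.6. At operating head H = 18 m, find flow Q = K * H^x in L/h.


Q = K * H^x
  = 2.0 * 18^0.6
  = 2.0 * 5.6645
  = 11.33 L/h


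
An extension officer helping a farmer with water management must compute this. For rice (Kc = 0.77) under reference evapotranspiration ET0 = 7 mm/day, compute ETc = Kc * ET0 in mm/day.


ETc = Kc * ET0
    = 0.77 * 7
    = 5.39 mm/day


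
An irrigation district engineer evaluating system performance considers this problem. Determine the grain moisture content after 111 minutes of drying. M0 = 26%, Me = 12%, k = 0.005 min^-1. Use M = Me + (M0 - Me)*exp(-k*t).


M = Me + (M0 - Me) * e^(-k*t)
  = 12 + (26 - 12) * e^(-0.005*111)
  = 12 + 14 * e^(-0.555)
  = 12 + 14 * 0.57407
  = 12 + 8.0370
  = 20.04%


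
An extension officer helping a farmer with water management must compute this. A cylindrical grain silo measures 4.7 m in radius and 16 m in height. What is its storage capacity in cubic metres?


V = pi * r^2 * h
  = pi * 4.7^2 * 16
  = pi * 22.09 * 16
  = 1110.36 m^3


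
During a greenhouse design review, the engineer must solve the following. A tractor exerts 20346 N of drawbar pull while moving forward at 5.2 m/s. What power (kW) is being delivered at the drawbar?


P = F * v / 1000
  = 20346 * 5.2 / 1000
  = 105799.20 / 1000
  = 105.80 kW


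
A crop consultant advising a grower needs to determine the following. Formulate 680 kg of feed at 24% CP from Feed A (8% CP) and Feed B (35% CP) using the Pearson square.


parts_A = CP_b - target = 35 - 24 = 11
parts_B = target - CP_a = 24 - 8 = 16
total_parts = 11 + 16 = 27
Feed A = 680 * 11 / 27 = 277.04 kg
Feed B = 680 * 16 / 27 = 402.96 kg

277.04 kg


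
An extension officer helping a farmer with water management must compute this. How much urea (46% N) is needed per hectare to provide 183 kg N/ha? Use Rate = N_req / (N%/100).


Rate = N_required / (N_content / 100)
     = 183 / (46 / 100)
     = 183 / 0.46
     = 397.83 kg/ha


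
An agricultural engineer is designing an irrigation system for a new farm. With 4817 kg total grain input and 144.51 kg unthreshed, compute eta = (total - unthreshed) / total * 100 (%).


eta = (total - unthreshed) / total * 100
    = (4817 - 144.51) / 4817 * 100
    = 4672.49 / 4817 * 100
    = 97%


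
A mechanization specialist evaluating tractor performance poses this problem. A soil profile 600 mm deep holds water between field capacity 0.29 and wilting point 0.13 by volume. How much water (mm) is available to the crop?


AW = (FC - WP) * D
   = (0.29 - 0.13) * 600
   = 0.16 * 600
   = 96 mm


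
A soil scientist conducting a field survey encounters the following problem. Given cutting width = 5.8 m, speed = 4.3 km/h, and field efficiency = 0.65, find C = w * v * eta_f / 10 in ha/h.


C = w * v * eta_f / 10
  = 5.8 * 4.3 * 0.65 / 10
  = 16.21 / 10
  = 1.62 ha/h


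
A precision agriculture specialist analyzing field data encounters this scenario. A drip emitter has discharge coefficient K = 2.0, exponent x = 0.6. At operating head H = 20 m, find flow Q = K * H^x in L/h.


Q = K * H^x
  = 2.0 * 20^0.6
  = 2.0 * 6.0342
  = 12.07 L/h


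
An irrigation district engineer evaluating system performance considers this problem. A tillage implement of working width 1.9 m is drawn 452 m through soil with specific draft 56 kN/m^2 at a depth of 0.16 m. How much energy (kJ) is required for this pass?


E = k * d * w * L
  = 56 * 0.16 * 1.9 * 452
  = 7694.85 kJ


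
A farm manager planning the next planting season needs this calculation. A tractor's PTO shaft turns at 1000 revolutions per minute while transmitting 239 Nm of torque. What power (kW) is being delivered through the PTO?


P = 2*pi*n*T / 60000
  = 2*pi * 1000 * 239 / 60000
  = 1501681.29 / 60000
  = 25.03 kW


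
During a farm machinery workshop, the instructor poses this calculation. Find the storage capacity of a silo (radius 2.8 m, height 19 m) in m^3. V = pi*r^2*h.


V = pi * r^2 * h
  = pi * 2.8^2 * 19
  = pi * 7.84 * 19
  = 467.97 m^3


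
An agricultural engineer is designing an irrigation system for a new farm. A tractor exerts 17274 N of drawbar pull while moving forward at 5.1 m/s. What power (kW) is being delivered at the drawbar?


P = F * v / 1000
  = 17274 * 5.1 / 1000
  = 88097.40 / 1000
  = 88.10 kW


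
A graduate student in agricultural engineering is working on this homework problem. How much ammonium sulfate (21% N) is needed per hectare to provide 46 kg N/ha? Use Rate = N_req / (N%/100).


Rate = N_required / (N_content / 100)
     = 46 / (21 / 100)
     = 46 / 0.21
     = 219.05 kg/ha


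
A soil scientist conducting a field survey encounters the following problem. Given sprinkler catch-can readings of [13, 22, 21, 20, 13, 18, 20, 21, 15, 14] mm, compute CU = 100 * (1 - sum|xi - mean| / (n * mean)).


xbar = 177 / 10 = 17.700
sum|xi - xbar| = 31.600
CU = 100 * (1 - 31.600 / (10 * 17.700))
   = 100 * (1 - 0.1785)
   = 82.15%


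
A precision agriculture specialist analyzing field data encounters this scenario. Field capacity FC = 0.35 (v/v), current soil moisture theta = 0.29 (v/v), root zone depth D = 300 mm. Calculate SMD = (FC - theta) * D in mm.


SMD = (FC - theta) * D
    = (0.35 - 0.29) * 300
    = 0.060 * 300
    = 18 mm


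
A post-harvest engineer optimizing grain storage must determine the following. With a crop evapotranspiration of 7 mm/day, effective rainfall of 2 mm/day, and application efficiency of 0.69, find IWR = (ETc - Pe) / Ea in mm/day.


IWR = (ETc - Pe) / Ea
    = (7 - 2) / 0.69
    = 5 / 0.69
    = 7.25 mm/day


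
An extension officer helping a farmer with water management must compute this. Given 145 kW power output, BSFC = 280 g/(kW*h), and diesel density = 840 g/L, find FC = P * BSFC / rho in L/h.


FC = P * BSFC / rho_fuel
   = 145 * 280 / 840
   = 40600 / 840
   = 48.33 L/h


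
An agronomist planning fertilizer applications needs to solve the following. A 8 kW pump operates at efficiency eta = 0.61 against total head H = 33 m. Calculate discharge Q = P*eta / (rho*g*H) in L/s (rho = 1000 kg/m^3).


Q = (P * 1000 * eta) / (rho * g * H)
  = (8 * 1000 * 0.61) / (1000 * 9.81 * 33)
  = 4880 / 323730
  = 0.01507 m^3/s = 15.07 L/s


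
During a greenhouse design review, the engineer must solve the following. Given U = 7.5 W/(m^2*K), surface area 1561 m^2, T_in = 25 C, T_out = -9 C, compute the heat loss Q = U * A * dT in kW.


dT = 25 - (-9) = 34 K
Q = U * A * dT
  = 7.5 * 1561 * 34
  = 398055 W = 398.06 kW


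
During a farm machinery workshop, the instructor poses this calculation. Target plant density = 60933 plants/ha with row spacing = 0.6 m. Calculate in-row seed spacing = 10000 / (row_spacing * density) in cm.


spacing = 10000 / (row_sp * density)
        = 10000 / (0.6 * 60933)
        = 10000 / 36559.80
        = 0.27352 m = 27.35 cm


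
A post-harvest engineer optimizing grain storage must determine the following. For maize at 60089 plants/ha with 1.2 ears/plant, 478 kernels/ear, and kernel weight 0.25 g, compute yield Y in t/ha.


Y = density * ears * kernels * kw
  = 60089 * 1.2 * 478 * 0.25 g/ha
  = 8616762.60 g/ha
  = 8616.76 kg/ha = 8.62 t/ha


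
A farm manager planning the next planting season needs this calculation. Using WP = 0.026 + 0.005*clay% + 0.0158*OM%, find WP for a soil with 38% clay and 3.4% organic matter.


WP = 0.026 + 0.005*38 + 0.0158*3.4
   = 0.026 + 0.1900 + 0.0537
   = 0.2697


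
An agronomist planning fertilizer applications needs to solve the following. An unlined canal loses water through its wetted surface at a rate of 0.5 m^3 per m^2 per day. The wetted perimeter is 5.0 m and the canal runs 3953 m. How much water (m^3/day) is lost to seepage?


S = C * P * L
  = 0.5 * 5.0 * 3953
  = 9882.50 m^3/day


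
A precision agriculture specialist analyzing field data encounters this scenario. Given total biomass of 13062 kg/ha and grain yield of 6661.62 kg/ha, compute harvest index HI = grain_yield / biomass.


HI = grain_yield / biomass
   = 6661.62 / 13062
   = 0.51


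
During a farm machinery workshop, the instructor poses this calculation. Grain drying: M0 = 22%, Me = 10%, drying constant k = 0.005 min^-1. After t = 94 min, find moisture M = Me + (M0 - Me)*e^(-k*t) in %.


M = Me + (M0 - Me) * e^(-k*t)
  = 10 + (22 - 10) * e^(-0.005*94)
  = 10 + 12 * e^(-0.470)
  = 10 + 12 * 0.62500
  = 10 + 7.5000
  = 17.50%


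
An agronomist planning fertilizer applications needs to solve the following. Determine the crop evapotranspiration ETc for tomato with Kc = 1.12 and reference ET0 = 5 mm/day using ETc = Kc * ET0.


ETc = Kc * ET0
    = 1.12 * 5
    = 5.60 mm/day


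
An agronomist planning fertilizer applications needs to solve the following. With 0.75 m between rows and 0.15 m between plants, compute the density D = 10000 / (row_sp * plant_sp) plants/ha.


D = 10000 / (row_sp * plant_sp)
  = 10000 / (0.75 * 0.15)
  = 10000 / 0.1125
  = 88888.89 plants/ha


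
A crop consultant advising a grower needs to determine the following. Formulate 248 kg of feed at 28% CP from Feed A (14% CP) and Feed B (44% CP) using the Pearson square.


parts_A = CP_b - target = 44 - 28 = 16
parts_B = target - CP_a = 28 - 14 = 14
total_parts = 16 + 14 = 30
Feed A = 248 * 16 / 30 = 132.27 kg
Feed B = 248 * 14 / 30 = 115.73 kg

132.27 kg


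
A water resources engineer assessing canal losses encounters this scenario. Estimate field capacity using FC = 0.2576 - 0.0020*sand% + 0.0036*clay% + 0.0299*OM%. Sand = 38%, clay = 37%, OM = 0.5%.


FC = 0.2576 - 0.0020*38 + 0.0036*37 + 0.0299*0.5
   = 0.2576 - 0.0760 + 0.1332 + 0.0150
   = 0.3298


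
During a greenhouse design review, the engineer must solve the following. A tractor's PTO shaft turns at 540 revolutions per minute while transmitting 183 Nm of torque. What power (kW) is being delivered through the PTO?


P = 2*pi*n*T / 60000
  = 2*pi * 540 * 183 / 60000
  = 620904.37 / 60000
  = 10.35 kW


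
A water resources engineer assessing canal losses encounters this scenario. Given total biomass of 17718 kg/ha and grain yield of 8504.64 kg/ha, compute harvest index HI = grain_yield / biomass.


HI = grain_yield / biomass
   = 8504.64 / 17718
   = 0.48


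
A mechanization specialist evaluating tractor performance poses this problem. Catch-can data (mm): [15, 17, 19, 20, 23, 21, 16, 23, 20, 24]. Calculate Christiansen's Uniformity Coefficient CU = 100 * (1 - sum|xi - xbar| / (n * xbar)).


xbar = 198 / 10 = 19.800
sum|xi - xbar| = 24.400
CU = 100 * (1 - 24.400 / (10 * 19.800))
   = 100 * (1 - 0.1232)
   = 87.68%


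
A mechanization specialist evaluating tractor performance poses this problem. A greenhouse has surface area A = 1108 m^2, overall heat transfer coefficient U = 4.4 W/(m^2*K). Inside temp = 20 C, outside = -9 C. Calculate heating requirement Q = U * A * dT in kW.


dT = 20 - (-9) = 29 K
Q = U * A * dT
  = 4.4 * 1108 * 29
  = 141380.80 W = 141.38 kW


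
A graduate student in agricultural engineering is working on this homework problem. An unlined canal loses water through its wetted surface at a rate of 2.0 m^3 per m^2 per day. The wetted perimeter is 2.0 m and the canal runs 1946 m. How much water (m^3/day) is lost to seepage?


S = C * P * L
  = 2.0 * 2.0 * 1946
  = 7784 m^3/day


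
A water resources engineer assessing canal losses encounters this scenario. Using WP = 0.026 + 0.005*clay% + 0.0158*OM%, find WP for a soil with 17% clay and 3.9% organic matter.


WP = 0.026 + 0.005*17 + 0.0158*3.9
   = 0.026 + 0.0850 + 0.0616
   = 0.1726


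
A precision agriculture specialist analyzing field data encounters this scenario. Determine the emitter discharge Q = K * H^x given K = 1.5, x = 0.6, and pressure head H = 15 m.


Q = K * H^x
  = 1.5 * 15^0.6
  = 1.5 * 5.0776
  = 7.62 L/h


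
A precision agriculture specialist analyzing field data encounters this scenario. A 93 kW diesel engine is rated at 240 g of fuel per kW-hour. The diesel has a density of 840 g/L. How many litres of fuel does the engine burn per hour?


FC = P * BSFC / rho_fuel
   = 93 * 240 / 840
   = 22320 / 840
   = 26.57 L/h


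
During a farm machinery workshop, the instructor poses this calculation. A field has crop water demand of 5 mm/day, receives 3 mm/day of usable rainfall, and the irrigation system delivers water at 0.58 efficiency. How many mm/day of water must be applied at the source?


IWR = (ETc - Pe) / Ea
    = (5 - 3) / 0.58
    = 2 / 0.58
    = 3.45 mm/day


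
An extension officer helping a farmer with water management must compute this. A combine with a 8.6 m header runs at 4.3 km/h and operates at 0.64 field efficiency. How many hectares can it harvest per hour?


C = w * v * eta_f / 10
  = 8.6 * 4.3 * 0.64 / 10
  = 23.67 / 10
  = 2.37 ha/h


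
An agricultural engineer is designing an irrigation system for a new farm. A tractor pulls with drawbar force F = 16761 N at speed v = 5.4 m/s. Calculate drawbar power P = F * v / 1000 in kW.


P = F * v / 1000
  = 16761 * 5.4 / 1000
  = 90509.40 / 1000
  = 90.51 kW


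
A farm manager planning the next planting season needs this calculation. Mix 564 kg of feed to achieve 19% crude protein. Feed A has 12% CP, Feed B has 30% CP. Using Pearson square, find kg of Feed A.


parts_A = CP_b - target = 30 - 19 = 11
parts_B = target - CP_a = 19 - 12 = 7
total_parts = 11 + 7 = 18
Feed A = 564 * 11 / 18 = 344.67 kg
Feed B = 564 * 7 / 18 = 219.33 kg

344.67 kg


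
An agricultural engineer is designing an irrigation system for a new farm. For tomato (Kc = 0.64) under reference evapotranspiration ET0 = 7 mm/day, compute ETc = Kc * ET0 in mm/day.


ETc = Kc * ET0
    = 0.64 * 7
    = 4.48 mm/day


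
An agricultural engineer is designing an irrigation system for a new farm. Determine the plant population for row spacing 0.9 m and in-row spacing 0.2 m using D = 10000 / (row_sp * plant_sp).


D = 10000 / (row_sp * plant_sp)
  = 10000 / (0.9 * 0.2)
  = 10000 / 0.1800
  = 55555.56 plants/ha


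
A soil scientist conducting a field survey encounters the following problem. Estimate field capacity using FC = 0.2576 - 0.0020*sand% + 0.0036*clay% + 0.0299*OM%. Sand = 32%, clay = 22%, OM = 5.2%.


FC = 0.2576 - 0.0020*32 + 0.0036*22 + 0.0299*5.2
   = 0.2576 - 0.0640 + 0.0792 + 0.1555
   = 0.4283


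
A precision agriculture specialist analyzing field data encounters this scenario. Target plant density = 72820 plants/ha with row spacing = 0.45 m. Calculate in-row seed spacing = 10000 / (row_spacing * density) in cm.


spacing = 10000 / (row_sp * density)
        = 10000 / (0.45 * 72820)
        = 10000 / 32769
        = 0.30517 m = 30.52 cm


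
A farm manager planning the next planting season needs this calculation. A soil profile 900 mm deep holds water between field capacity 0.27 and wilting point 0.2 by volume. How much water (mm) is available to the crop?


AW = (FC - WP) * D
   = (0.27 - 0.2) * 900
   = 0.07 * 900
   = 63 mm


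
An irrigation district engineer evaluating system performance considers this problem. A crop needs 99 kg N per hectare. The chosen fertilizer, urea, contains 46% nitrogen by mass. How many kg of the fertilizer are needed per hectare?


Rate = N_required / (N_content / 100)
     = 99 / (46 / 100)
     = 99 / 0.46
     = 215.22 kg/ha


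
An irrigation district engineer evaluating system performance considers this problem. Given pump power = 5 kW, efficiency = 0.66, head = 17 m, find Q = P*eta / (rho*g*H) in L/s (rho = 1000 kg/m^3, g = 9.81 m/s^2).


Q = (P * 1000 * eta) / (rho * g * H)
  = (5 * 1000 * 0.66) / (1000 * 9.81 * 17)
  = 3300 / 166770
  = 0.01979 m^3/s = 19.79 L/s


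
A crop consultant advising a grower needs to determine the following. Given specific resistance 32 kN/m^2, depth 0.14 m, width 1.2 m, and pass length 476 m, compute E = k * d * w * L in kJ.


E = k * d * w * L
  = 32 * 0.14 * 1.2 * 476
  = 2558.98 kJ


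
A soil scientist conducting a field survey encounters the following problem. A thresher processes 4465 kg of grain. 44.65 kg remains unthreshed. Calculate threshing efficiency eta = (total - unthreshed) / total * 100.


eta = (total - unthreshed) / total * 100
    = (4465 - 44.65) / 4465 * 100
    = 4420.35 / 4465 * 100
    = 99%


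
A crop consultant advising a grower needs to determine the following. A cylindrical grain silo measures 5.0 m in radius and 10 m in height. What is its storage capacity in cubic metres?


V = pi * r^2 * h
  = pi * 5.0^2 * 10
  = pi * 25 * 10
  = 785.40 m^3


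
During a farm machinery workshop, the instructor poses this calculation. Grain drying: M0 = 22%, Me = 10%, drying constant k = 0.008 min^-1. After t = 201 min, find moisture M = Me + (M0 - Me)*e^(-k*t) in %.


M = Me + (M0 - Me) * e^(-k*t)
  = 10 + (22 - 10) * e^(-0.008*201)
  = 10 + 12 * e^(-1.608)
  = 10 + 12 * 0.20029
  = 10 + 2.4035
  = 12.40%


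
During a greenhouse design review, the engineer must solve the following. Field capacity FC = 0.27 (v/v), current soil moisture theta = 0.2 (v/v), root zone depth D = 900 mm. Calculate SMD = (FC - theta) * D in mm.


SMD = (FC - theta) * D
    = (0.27 - 0.2) * 900
    = 0.070 * 900
    = 63 mm


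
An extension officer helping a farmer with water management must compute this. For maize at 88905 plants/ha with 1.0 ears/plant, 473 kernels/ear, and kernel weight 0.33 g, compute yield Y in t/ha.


Y = density * ears * kernels * kw
  = 88905 * 1.0 * 473 * 0.33 g/ha
  = 13877181.45 g/ha
  = 13877.18 kg/ha = 13.88 t/ha


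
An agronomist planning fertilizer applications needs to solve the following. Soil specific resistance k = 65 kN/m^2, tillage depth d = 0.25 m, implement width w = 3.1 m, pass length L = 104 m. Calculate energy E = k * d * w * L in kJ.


E = k * d * w * L
  = 65 * 0.25 * 3.1 * 104
  = 5239 kJ


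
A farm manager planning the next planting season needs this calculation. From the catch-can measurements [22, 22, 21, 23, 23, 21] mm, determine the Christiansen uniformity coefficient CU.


xbar = 132 / 6 = 22
sum|xi - xbar| = 4
CU = 100 * (1 - 4 / (6 * 22))
   = 100 * (1 - 0.0303)
   = 96.97%


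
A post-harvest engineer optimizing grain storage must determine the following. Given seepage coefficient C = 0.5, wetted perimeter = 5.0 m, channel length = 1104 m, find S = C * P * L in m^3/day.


S = C * P * L
  = 0.5 * 5.0 * 1104
  = 2760 m^3/day


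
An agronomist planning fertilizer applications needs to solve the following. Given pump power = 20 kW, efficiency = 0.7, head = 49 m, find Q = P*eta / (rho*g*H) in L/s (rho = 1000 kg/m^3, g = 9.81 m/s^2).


Q = (P * 1000 * eta) / (rho * g * H)
  = (20 * 1000 * 0.7) / (1000 * 9.81 * 49)
  = 14000 / 480690
  = 0.02912 m^3/s = 29.12 L/s


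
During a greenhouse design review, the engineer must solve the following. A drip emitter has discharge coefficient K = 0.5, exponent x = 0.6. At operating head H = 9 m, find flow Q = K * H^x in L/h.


Q = K * H^x
  = 0.5 * 9^0.6
  = 0.5 * 3.7372
  = 1.87 L/h


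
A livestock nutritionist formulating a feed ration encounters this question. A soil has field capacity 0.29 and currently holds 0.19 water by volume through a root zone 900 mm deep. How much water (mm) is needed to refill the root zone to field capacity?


SMD = (FC - theta) * D
    = (0.29 - 0.19) * 900
    = 0.100 * 900
    = 90 mm


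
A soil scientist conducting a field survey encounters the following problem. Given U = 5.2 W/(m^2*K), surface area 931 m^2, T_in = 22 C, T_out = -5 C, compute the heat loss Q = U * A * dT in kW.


dT = 22 - (-5) = 27 K
Q = U * A * dT
  = 5.2 * 931 * 27
  = 130712.40 W = 130.71 kW


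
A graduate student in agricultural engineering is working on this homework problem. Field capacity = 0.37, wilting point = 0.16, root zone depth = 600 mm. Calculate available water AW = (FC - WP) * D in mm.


AW = (FC - WP) * D
   = (0.37 - 0.16) * 600
   = 0.21 * 600
   = 126 mm


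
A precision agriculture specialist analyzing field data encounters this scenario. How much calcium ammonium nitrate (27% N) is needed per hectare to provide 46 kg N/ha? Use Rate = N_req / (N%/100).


Rate = N_required / (N_content / 100)
     = 46 / (27 / 100)
     = 46 / 0.27
     = 170.37 kg/ha


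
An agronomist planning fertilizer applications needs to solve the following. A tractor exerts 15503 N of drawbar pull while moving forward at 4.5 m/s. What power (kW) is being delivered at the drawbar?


P = F * v / 1000
  = 15503 * 4.5 / 1000
  = 69763.50 / 1000
  = 69.76 kW


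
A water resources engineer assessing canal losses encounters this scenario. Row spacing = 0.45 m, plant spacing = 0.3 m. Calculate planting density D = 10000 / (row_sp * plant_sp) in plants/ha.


D = 10000 / (row_sp * plant_sp)
  = 10000 / (0.45 * 0.3)
  = 10000 / 0.1350
  = 74074.07 plants/ha


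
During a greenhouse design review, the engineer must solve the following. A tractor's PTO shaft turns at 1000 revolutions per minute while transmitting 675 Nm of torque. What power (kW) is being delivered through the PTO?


P = 2*pi*n*T / 60000
  = 2*pi * 1000 * 675 / 60000
  = 4241150.08 / 60000
  = 70.69 kW


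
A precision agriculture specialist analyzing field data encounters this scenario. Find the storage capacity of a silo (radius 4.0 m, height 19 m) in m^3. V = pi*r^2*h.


V = pi * r^2 * h
  = pi * 4.0^2 * 19
  = pi * 16 * 19
  = 955.04 m^3


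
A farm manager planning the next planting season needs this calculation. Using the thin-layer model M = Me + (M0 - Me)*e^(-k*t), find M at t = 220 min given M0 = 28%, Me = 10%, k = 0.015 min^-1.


M = Me + (M0 - Me) * e^(-k*t)
  = 10 + (28 - 10) * e^(-0.015*220)
  = 10 + 18 * e^(-3.300)
  = 10 + 18 * 0.03688
  = 10 + 0.6639
  = 10.66%


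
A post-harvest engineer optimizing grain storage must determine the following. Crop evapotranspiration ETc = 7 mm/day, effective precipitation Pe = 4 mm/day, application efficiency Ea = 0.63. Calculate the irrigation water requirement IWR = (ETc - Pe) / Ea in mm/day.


IWR = (ETc - Pe) / Ea
    = (7 - 4) / 0.63
    = 3 / 0.63
    = 4.76 mm/day


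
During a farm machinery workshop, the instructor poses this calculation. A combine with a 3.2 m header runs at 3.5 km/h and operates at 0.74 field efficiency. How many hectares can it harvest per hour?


C = w * v * eta_f / 10
  = 3.2 * 3.5 * 0.74 / 10
  = 8.29 / 10
  = 0.83 ha/h


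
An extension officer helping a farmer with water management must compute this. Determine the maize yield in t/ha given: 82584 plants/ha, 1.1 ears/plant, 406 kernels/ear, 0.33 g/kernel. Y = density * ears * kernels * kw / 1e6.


Y = density * ears * kernels * kw
  = 82584 * 1.1 * 406 * 0.33 g/ha
  = 12171064.75 g/ha
  = 12171.06 kg/ha = 12.17 t/ha


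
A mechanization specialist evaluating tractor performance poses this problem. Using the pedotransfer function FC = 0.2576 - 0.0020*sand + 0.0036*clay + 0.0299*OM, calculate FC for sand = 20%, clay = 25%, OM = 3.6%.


FC = 0.2576 - 0.0020*20 + 0.0036*25 + 0.0299*3.6
   = 0.2576 - 0.0400 + 0.0900 + 0.1076
   = 0.4152


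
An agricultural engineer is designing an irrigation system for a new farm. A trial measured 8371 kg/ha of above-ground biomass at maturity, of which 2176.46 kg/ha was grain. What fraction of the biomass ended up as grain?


HI = grain_yield / biomass
   = 2176.46 / 8371
   = 0.26


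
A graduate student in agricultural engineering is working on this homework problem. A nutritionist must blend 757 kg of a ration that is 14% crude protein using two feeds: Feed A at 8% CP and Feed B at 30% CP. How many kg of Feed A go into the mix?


parts_A = CP_b - target = 30 - 14 = 16
parts_B = target - CP_a = 14 - 8 = 6
total_parts = 16 + 6 = 22
Feed A = 757 * 16 / 22 = 550.55 kg
Feed B = 757 * 6 / 22 = 206.45 kg

550.55 kg


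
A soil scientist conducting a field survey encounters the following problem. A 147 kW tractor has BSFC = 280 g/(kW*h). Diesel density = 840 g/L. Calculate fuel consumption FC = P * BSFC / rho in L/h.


FC = P * BSFC / rho_fuel
   = 147 * 280 / 840
   = 41160 / 840
   = 49 L/h


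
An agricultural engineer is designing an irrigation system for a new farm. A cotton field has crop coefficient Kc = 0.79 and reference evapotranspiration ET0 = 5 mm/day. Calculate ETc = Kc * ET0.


ETc = Kc * ET0
    = 0.79 * 5
    = 3.95 mm/day


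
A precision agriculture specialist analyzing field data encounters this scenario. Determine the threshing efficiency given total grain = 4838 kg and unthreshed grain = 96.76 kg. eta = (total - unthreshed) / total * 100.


eta = (total - unthreshed) / total * 100
    = (4838 - 96.76) / 4838 * 100
    = 4741.24 / 4838 * 100
    = 98%


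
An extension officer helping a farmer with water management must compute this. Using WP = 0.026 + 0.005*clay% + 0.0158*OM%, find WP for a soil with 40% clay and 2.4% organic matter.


WP = 0.026 + 0.005*40 + 0.0158*2.4
   = 0.026 + 0.2000 + 0.0379
   = 0.2639


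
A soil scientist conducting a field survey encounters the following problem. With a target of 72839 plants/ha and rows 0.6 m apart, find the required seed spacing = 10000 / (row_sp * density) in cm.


spacing = 10000 / (row_sp * density)
        = 10000 / (0.6 * 72839)
        = 10000 / 43703.40
        = 0.22882 m = 22.88 cm


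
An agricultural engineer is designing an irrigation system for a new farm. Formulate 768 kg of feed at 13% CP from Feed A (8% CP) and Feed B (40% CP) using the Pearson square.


parts_A = CP_b - target = 40 - 13 = 27
parts_B = target - CP_a = 13 - 8 = 5
total_parts = 27 + 5 = 32
Feed A = 768 * 27 / 32 = 648 kg
Feed B = 768 * 5 / 32 = 120 kg

648 kg


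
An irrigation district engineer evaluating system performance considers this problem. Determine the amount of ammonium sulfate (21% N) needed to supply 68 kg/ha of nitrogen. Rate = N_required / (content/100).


Rate = N_required / (N_content / 100)
     = 68 / (21 / 100)
     = 68 / 0.21
     = 323.81 kg/ha


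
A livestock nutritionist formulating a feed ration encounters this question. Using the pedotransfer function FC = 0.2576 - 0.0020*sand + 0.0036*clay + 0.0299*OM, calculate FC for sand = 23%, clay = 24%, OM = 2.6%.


FC = 0.2576 - 0.0020*23 + 0.0036*24 + 0.0299*2.6
   = 0.2576 - 0.0460 + 0.0864 + 0.0777
   = 0.3757


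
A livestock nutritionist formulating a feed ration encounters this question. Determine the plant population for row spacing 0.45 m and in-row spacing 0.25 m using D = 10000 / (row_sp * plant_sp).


D = 10000 / (row_sp * plant_sp)
  = 10000 / (0.45 * 0.25)
  = 10000 / 0.1125
  = 88888.89 plants/ha


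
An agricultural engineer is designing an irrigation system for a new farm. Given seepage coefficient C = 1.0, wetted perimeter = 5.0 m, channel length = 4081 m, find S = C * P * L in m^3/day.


S = C * P * L
  = 1.0 * 5.0 * 4081
  = 20405 m^3/day


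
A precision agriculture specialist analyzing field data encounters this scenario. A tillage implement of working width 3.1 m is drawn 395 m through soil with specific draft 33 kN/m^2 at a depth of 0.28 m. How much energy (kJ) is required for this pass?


E = k * d * w * L
  = 33 * 0.28 * 3.1 * 395
  = 11314.38 kJ


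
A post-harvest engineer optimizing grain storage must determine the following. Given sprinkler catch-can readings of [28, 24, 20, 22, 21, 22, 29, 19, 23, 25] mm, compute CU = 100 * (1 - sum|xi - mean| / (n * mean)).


xbar = 233 / 10 = 23.300
sum|xi - xbar| = 25.600
CU = 100 * (1 - 25.600 / (10 * 23.300))
   = 100 * (1 - 0.1099)
   = 89.01%


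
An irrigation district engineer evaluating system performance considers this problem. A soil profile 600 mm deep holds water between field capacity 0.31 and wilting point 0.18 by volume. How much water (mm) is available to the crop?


AW = (FC - WP) * D
   = (0.31 - 0.18) * 600
   = 0.13 * 600
   = 78 mm
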